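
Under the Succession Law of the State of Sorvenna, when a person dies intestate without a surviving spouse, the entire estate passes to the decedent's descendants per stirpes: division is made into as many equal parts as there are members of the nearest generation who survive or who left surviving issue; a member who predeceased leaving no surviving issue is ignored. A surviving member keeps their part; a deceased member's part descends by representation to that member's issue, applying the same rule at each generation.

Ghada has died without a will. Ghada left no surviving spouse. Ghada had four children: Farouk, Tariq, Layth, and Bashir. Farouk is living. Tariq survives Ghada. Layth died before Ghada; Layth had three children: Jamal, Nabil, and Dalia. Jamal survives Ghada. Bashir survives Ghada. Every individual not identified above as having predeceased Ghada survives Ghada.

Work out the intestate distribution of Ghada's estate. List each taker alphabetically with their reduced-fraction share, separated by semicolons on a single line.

There is no surviving spouse, so the entire estate passes to Ghada's descendants per stirpes.
The estate is divided into 4 equal shares of 1/4 among Farouk, Tariq, Layth, Bashir.
Farouk is living and takes 1/4.
Tariq is living and takes 1/4.
Layth predeceased; the 1/4 allotted to Layth's branch passes to Layth's issue by representation.
The 1/4 is divided into 3 equal shares of 1/12 among Jamal, Nabil, Dalia.
Jamal is living and takes 1/12.
Nabil is living and takes 1/12.
Dalia is living and takes 1/12.
Bashir is living and takes 1/4.

Bashir 1/4; Dalia 1/12; Farouk 1/4; Jamal 1/12; Nabil 1/12; Tariq 1/4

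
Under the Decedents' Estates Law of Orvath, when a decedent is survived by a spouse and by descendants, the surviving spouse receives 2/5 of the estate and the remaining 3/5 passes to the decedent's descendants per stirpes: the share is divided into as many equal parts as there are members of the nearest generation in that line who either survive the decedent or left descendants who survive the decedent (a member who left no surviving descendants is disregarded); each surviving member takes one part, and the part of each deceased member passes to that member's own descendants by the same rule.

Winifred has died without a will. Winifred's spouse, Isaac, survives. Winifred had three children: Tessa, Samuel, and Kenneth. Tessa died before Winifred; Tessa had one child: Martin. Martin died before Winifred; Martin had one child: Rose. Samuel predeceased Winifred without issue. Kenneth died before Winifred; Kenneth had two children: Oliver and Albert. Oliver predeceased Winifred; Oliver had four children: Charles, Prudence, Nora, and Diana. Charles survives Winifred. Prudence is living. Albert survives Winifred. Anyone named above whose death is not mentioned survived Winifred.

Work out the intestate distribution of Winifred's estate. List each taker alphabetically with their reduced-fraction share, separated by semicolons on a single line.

Isaac, as surviving spouse, takes 2/5.
The remaining 3/5 passes to Winifred's descendants per stirpes.
Samuel left no surviving issue, so that branch lapses and is disregarded.
The 3/5 is divided into 2 equal shares of 3/10 among Tessa, Kenneth.
Tessa predeceased; the 3/10 allotted to Tessa's branch passes to Tessa's issue by representation.
Martin's line is the sole branch at this level, so the full 3/10 passes to Martin's issue by representation.
Rose is the sole taker at this level and receives the full 3/10.
Kenneth predeceased; the 3/10 allotted to Kenneth's branch passes to Kenneth's issue by representation.
The 3/10 is divided into 2 equal shares of 3/20 among Oliver, Albert.
Oliver predeceased; the 3/20 allotted to Oliver's branch passes to Oliver's issue by representation.
The 3/20 is divided into 4 equal shares of 3/80 among Charles, Prudence, Nora, Diana.
Charles is living and takes 3/80.
Prudence is living and takes 3/80.
Nora is living and takes 3/80.
Diana is living and takes 3/80.
Albert is living and takes 3/20.

Albert 3/20; Charles 3/80; Diana 3/80; Isaac 2/5; Nora 3/80; Prudence 3/80; Rose 3/10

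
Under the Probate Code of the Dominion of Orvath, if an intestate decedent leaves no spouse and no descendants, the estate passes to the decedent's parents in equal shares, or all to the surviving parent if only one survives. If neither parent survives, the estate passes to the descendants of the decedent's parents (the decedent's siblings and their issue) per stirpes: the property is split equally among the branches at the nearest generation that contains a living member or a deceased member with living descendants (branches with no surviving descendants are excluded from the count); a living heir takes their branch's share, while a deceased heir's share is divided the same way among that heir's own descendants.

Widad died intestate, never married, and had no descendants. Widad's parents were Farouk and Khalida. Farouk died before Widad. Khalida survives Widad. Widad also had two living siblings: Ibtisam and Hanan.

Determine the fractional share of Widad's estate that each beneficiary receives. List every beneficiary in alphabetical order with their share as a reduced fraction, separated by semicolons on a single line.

Only one parent, Khalida, survives, so Khalida takes the entire estate. The siblings take nothing because a surviving parent has priority.

Khalida 1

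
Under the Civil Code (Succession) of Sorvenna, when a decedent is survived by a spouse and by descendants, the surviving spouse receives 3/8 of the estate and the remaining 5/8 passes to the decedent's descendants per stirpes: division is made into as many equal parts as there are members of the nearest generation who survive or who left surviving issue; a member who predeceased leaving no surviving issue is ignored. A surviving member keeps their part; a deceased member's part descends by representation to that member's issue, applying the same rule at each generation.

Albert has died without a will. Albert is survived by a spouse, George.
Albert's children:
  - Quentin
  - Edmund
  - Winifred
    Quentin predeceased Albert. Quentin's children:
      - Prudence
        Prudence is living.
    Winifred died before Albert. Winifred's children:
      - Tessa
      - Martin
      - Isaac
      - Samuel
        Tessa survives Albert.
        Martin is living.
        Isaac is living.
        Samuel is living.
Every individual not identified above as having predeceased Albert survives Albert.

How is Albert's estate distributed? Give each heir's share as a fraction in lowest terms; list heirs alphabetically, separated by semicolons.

Edmund 5/24; George 3/8; Isaac 5/96; Martin 5/96; Prudence 5/24; Samuel 5/96; Tessa 5/96

George, as surviving spouse, takes 3/8.
The remaining 5/8 passes to Albert's descendants per stirpes.
The 5/8 is divided into 3 equal shares of 5/24 among Quentin, Edmund, Winifred.
Quentin predeceased; the 5/24 allotted to Quentin's branch passes to Quentin's issue by representation.
Prudence is the sole taker at this level and receives the full 5/24.
Edmund is living and takes 5/24.
Winifred predeceased; the 5/24 allotted to Winifred's branch passes to Winifred's issue by representation.
The 5/24 is divided into 4 equal shares of 5/96 among Tessa, Martin, Isaac, Samuel.
Tessa is living and takes 5/96.
Martin is living and takes 5/96.
Isaac is living and takes 5/96.
Samuel is living and takes 5/96.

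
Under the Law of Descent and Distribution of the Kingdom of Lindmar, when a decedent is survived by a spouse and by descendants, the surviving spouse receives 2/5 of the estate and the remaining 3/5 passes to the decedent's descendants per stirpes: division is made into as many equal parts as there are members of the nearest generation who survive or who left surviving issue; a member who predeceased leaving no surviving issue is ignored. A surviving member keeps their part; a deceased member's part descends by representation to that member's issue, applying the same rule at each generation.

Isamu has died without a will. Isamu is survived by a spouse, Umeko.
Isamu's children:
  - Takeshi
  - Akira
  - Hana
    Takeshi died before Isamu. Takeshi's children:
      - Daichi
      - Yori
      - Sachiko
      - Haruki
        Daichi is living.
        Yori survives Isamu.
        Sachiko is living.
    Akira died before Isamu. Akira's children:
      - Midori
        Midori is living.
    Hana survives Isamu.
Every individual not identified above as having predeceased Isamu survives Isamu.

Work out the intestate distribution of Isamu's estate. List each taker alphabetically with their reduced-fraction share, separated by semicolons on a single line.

Daichi 1/20; Hana 1/5; Haruki 1/20; Midori 1/5; Sachiko 1/20; Umeko 2/5; Yori 1/20

Umeko, as surviving spouse, takes 2/5.
The remaining 3/5 passes to Isamu's descendants per stirpes.
The 3/5 is divided into 3 equal shares of 1/5 among Takeshi, Akira, Hana.
Takeshi predeceased; the 1/5 allotted to Takeshi's branch passes to Takeshi's issue by representation.
The 1/5 is divided into 4 equal shares of 1/20 among Daichi, Yori, Sachiko, Haruki.
Daichi is living and takes 1/20.
Yori is living and takes 1/20.
Sachiko is living and takes 1/20.
Haruki is living and takes 1/20.
Akira predeceased; the 1/5 allotted to Akira's branch passes to Akira's issue by representation.
Midori is the sole taker at this level and receives the full 1/5.
Hana is living and takes 1/5.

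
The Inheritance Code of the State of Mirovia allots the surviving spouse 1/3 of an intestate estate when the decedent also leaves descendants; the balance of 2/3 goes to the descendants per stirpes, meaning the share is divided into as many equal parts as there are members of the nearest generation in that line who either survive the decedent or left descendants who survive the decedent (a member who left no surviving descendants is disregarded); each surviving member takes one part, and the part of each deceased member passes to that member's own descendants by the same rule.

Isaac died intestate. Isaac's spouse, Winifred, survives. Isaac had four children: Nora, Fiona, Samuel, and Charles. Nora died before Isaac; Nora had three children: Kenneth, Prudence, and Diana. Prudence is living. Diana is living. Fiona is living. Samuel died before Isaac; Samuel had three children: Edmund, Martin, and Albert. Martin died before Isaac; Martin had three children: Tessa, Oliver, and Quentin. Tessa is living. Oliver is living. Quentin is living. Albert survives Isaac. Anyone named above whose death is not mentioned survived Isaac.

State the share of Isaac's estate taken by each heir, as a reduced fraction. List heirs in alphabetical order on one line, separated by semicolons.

Albert 1/18; Charles 1/6; Diana 1/18; Edmund 1/18; Fiona 1/6; Kenneth 1/18; Oliver 1/54; Prudence 1/18; Quentin 1/54; Tessa 1/54; Winifred 1/3

Winifred, as surviving spouse, takes 1/3.
The remaining 2/3 passes to Isaac's descendants per stirpes.
The 2/3 is divided into 4 equal shares of 1/6 among Nora, Fiona, Samuel, Charles.
Nora predeceased; the 1/6 allotted to Nora's branch passes to Nora's issue by representation.
The 1/6 is divided into 3 equal shares of 1/18 among Kenneth, Prudence, Diana.
Kenneth is living and takes 1/18.
Prudence is living and takes 1/18.
Diana is living and takes 1/18.
Fiona is living and takes 1/6.
Samuel predeceased; the 1/6 allotted to Samuel's branch passes to Samuel's issue by representation.
The 1/6 is divided into 3 equal shares of 1/18 among Edmund, Martin, Albert.
Edmund is living and takes 1/18.
Martin predeceased; the 1/18 allotted to Martin's branch passes to Martin's issue by representation.
The 1/18 is divided into 3 equal shares of 1/54 among Tessa, Oliver, Quentin.
Tessa is living and takes 1/54.
Oliver is living and takes 1/54.
Quentin is living and takes 1/54.
Albert is living and takes 1/18.
Charles is living and takes 1/6.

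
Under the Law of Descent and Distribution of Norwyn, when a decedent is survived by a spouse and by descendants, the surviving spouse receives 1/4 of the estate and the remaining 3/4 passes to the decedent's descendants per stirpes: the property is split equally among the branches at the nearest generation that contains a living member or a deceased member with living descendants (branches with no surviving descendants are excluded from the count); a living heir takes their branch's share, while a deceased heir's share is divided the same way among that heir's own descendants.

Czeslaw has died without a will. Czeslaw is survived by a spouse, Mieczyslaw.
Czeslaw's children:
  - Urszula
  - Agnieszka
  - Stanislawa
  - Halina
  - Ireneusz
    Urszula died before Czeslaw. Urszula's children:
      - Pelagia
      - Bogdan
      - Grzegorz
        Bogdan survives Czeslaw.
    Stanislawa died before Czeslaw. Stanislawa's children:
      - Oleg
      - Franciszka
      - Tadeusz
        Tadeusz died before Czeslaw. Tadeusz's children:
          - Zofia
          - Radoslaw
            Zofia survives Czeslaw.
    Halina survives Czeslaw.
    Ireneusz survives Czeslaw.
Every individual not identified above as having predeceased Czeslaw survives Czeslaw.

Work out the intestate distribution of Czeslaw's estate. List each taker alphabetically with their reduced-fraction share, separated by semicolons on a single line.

Mieczyslaw, as surviving spouse, takes 1/4.
The remaining 3/4 passes to Czeslaw's descendants per stirpes.
The 3/4 is divided into 5 equal shares of 3/20 among Urszula, Agnieszka, Stanislawa, Halina, Ireneusz.
Urszula predeceased; the 3/20 allotted to Urszula's branch passes to Urszula's issue by representation.
The 3/20 is divided into 3 equal shares of 1/20 among Pelagia, Bogdan, Grzegorz.
Pelagia is living and takes 1/20.
Bogdan is living and takes 1/20.
Grzegorz is living and takes 1/20.
Agnieszka is living and takes 3/20.
Stanislawa predeceased; the 3/20 allotted to Stanislawa's branch passes to Stanislawa's issue by representation.
The 3/20 is divided into 3 equal shares of 1/20 among Oleg, Franciszka, Tadeusz.
Oleg is living and takes 1/20.
Franciszka is living and takes 1/20.
Tadeusz predeceased; the 1/20 allotted to Tadeusz's branch passes to Tadeusz's issue by representation.
The 1/20 is divided into 2 equal shares of 1/40 among Zofia, Radoslaw.
Zofia is living and takes 1/40.
Radoslaw is living and takes 1/40.
Halina is living and takes 3/20.
Ireneusz is living and takes 3/20.

Agnieszka 3/20; Bogdan 1/20; Franciszka 1/20; Grzegorz 1/20; Halina 3/20; Ireneusz 3/20; Mieczyslaw 1/4; Oleg 1/20; Pelagia 1/20; Radoslaw 1/40; Zofia 1/40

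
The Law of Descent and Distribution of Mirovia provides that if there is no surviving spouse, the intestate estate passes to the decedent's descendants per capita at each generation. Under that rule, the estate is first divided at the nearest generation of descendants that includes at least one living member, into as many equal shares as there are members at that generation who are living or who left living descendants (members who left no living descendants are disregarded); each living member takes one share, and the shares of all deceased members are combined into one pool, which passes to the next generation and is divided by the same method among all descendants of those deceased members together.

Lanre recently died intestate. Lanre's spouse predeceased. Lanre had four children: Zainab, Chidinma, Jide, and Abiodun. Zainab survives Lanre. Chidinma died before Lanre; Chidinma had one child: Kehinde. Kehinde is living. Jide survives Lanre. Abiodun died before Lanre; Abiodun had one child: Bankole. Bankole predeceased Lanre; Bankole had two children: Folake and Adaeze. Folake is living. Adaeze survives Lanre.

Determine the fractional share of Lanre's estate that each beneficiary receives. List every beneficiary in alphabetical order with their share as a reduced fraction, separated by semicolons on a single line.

Adaeze 1/8; Folake 1/8; Jide 1/4; Kehinde 1/4; Zainab 1/4

There is no surviving spouse, so the entire estate passes to Lanre's descendants per capita at each generation.
At generation 1 (Zainab, Chidinma, Jide, Abiodun) there are 4 shares of (1)/4 = 1/4 each.
Living: Zainab and Jide — each takes 1/4.
Deceased: Chidinma and Abiodun. Their combined 1/2 is pooled and carried to generation 2.
At generation 2 (Kehinde, Bankole) there are 2 shares of (1/2)/2 = 1/4 each.
Living: Kehinde — each takes 1/4.
Deceased: Bankole. That 1/4 share is carried to generation 3.
At generation 3 (Folake, Adaeze) there are 2 shares of (1/4)/2 = 1/8 each.
Living: Folake and Adaeze — each takes 1/8.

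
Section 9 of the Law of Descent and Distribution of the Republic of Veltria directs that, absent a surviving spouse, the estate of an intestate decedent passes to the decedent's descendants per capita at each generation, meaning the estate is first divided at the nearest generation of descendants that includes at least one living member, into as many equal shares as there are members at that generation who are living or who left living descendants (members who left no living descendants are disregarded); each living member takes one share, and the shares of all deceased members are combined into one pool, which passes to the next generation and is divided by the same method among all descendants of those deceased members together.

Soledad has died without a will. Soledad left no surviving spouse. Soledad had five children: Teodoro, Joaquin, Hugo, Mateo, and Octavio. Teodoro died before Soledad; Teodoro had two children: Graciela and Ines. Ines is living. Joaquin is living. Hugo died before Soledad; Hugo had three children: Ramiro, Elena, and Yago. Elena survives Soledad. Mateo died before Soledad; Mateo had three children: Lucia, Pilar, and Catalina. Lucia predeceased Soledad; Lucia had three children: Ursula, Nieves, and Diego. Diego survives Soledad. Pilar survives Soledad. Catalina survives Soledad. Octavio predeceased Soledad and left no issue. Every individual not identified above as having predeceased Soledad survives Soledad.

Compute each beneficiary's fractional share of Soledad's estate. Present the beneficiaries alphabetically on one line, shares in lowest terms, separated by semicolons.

Catalina 3/32; Diego 1/32; Elena 3/32; Graciela 3/32; Ines 3/32; Joaquin 1/4; Nieves 1/32; Pilar 3/32; Ramiro 3/32; Ursula 1/32; Yago 3/32

There is no surviving spouse, so the entire estate passes to Soledad's descendants per capita at each generation.
At generation 1 (Teodoro, Joaquin, Hugo, Mateo) there are 4 shares of (1)/4 = 1/4 each.
Living: Joaquin — each takes 1/4.
Deceased: Teodoro, Hugo, and Mateo. Their combined 3/4 is pooled and carried to generation 2.
At generation 2 (Graciela, Ines, Ramiro, Elena, Yago, Lucia, Pilar, Catalina) there are 8 shares of (3/4)/8 = 3/32 each.
Living: Graciela, Ines, Ramiro, Elena, Yago, Pilar, and Catalina — each takes 3/32.
Deceased: Lucia. That 3/32 share is carried to generation 3.
At generation 3 (Ursula, Nieves, Diego) there are 3 shares of (3/32)/3 = 1/32 each.
Living: Ursula, Nieves, and Diego — each takes 1/32.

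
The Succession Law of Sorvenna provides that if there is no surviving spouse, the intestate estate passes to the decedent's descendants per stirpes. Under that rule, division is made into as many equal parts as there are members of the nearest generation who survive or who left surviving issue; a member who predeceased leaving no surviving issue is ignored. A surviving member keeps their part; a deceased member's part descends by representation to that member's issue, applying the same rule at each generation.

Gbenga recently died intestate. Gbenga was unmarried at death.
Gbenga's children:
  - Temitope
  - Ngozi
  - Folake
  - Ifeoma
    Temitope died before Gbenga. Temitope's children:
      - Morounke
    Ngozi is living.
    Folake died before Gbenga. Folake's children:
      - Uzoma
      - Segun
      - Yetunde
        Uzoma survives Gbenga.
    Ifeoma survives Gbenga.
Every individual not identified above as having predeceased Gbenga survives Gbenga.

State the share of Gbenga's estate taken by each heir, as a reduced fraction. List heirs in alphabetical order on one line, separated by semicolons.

Ifeoma 1/4; Morounke 1/4; Ngozi 1/4; Segun 1/12; Uzoma 1/12; Yetunde 1/12

There is no surviving spouse, so the entire estate passes to Gbenga's descendants per stirpes.
The estate is divided into 4 equal shares of 1/4 among Temitope, Ngozi, Folake, Ifeoma.
Temitope predeceased; the 1/4 allotted to Temitope's branch passes to Temitope's issue by representation.
Morounke is the sole taker at this level and receives the full 1/4.
Ngozi is living and takes 1/4.
Folake predeceased; the 1/4 allotted to Folake's branch passes to Folake's issue by representation.
The 1/4 is divided into 3 equal shares of 1/12 among Uzoma, Segun, Yetunde.
Uzoma is living and takes 1/12.
Segun is living and takes 1/12.
Yetunde is living and takes 1/12.
Ifeoma is living and takes 1/4.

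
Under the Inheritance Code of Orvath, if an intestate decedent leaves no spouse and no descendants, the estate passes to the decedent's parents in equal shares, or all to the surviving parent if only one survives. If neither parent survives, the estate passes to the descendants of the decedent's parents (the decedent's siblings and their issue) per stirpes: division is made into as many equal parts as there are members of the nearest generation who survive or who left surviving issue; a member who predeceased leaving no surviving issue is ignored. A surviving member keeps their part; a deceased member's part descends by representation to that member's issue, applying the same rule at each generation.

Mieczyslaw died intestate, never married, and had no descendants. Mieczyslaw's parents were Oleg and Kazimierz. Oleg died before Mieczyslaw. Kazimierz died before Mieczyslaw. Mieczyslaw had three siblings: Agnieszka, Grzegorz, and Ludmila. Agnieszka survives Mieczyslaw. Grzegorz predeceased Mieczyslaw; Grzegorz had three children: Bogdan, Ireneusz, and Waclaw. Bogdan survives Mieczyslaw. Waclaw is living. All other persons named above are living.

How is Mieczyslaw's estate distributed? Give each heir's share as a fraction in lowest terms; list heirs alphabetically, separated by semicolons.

Agnieszka 1/3; Bogdan 1/9; Ireneusz 1/9; Ludmila 1/3; Waclaw 1/9

Neither parent survives and there are no descendants, so the estate passes to Mieczyslaw's siblings and their issue per stirpes.
The estate is divided into 3 equal shares of 1/3 among Agnieszka, Grzegorz, Ludmila.
Agnieszka is living and takes 1/3.
Grzegorz predeceased; the 1/3 allotted to Grzegorz's branch passes to Grzegorz's issue by representation.
The 1/3 is divided into 3 equal shares of 1/9 among Bogdan, Ireneusz, Waclaw.
Bogdan is living and takes 1/9.
Ireneusz is living and takes 1/9.
Waclaw is living and takes 1/9.
Ludmila is living and takes 1/3.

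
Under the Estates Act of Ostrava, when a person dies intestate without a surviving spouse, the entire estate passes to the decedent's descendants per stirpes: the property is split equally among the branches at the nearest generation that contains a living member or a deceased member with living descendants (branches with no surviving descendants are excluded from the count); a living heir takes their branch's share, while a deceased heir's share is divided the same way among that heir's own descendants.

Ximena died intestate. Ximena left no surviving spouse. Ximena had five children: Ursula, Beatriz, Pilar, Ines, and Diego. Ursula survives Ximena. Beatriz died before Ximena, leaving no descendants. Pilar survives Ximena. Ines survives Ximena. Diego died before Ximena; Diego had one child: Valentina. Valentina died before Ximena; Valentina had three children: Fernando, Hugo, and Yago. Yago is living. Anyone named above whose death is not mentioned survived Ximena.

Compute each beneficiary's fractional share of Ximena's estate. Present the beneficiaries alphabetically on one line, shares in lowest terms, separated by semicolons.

There is no surviving spouse, so the entire estate passes to Ximena's descendants per stirpes.
Beatriz left no surviving issue, so that branch lapses and is disregarded.
The estate is divided into 4 equal shares of 1/4 among Ursula, Pilar, Ines, Diego.
Ursula is living and takes 1/4.
Pilar is living and takes 1/4.
Ines is living and takes 1/4.
Diego predeceased; the 1/4 allotted to Diego's branch passes to Diego's issue by representation.
Valentina's line is the sole branch at this level, so the full 1/4 passes to Valentina's issue by representation.
The 1/4 is divided into 3 equal shares of 1/12 among Fernando, Hugo, Yago.
Fernando is living and takes 1/12.
Hugo is living and takes 1/12.
Yago is living and takes 1/12.

Fernando 1/12; Hugo 1/12; Ines 1/4; Pilar 1/4; Ursula 1/4; Yago 1/12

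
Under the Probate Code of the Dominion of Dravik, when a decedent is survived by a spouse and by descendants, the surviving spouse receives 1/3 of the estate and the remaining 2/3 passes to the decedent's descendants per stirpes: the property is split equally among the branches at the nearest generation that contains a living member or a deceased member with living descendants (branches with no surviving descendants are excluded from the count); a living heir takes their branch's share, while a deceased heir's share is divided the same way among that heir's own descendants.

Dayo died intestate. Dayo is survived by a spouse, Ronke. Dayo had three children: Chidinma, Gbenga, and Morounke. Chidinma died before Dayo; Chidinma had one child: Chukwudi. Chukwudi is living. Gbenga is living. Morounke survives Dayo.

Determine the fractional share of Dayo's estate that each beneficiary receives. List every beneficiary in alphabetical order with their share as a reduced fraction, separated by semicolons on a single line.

Ronke, as surviving spouse, takes 1/3.
The remaining 2/3 passes to Dayo's descendants per stirpes.
The 2/3 is divided into 3 equal shares of 2/9 among Chidinma, Gbenga, Morounke.
Chidinma predeceased; the 2/9 allotted to Chidinma's branch passes to Chidinma's issue by representation.
Chukwudi is the sole taker at this level and receives the full 2/9.
Gbenga is living and takes 2/9.
Morounke is living and takes 2/9.

Chukwudi 2/9; Gbenga 2/9; Morounke 2/9; Ronke 1/3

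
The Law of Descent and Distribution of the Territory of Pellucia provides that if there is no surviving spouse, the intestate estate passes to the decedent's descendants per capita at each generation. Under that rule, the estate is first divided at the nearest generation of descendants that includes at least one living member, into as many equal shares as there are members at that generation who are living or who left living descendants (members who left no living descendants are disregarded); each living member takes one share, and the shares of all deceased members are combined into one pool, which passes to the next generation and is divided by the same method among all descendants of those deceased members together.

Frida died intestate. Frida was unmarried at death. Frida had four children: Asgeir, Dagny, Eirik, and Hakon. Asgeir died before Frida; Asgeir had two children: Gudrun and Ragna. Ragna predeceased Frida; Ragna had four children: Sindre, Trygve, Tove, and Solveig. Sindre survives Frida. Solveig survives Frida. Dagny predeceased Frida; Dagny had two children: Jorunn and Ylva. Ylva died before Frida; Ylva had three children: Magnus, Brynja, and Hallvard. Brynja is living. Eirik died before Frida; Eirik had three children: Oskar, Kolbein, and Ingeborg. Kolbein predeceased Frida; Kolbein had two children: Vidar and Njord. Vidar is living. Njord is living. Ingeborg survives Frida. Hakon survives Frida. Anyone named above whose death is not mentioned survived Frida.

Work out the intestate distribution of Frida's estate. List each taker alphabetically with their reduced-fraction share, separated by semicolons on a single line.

Brynja 1/28; Gudrun 3/28; Hakon 1/4; Hallvard 1/28; Ingeborg 3/28; Jorunn 3/28; Magnus 1/28; Njord 1/28; Oskar 3/28; Sindre 1/28; Solveig 1/28; Tove 1/28; Trygve 1/28; Vidar 1/28

There is no surviving spouse, so the entire estate passes to Frida's descendants per capita at each generation.
At generation 1 (Asgeir, Dagny, Eirik, Hakon) there are 4 shares of (1)/4 = 1/4 each.
Living: Hakon — each takes 1/4.
Deceased: Asgeir, Dagny, and Eirik. Their combined 3/4 is pooled and carried to generation 2.
At generation 2 (Gudrun, Ragna, Jorunn, Ylva, Oskar, Kolbein, Ingeborg) there are 7 shares of (3/4)/7 = 3/28 each.
Living: Gudrun, Jorunn, Oskar, and Ingeborg — each takes 3/28.
Deceased: Ragna, Ylva, and Kolbein. Their combined 9/28 is pooled and carried to generation 3.
At generation 3 (Sindre, Trygve, Tove, Solveig, Magnus, Brynja, Hallvard, Vidar, Njord) there are 9 shares of (9/28)/9 = 1/28 each.
Living: Sindre, Trygve, Tove, Solveig, Magnus, Brynja, Hallvard, Vidar, and Njord — each takes 1/28.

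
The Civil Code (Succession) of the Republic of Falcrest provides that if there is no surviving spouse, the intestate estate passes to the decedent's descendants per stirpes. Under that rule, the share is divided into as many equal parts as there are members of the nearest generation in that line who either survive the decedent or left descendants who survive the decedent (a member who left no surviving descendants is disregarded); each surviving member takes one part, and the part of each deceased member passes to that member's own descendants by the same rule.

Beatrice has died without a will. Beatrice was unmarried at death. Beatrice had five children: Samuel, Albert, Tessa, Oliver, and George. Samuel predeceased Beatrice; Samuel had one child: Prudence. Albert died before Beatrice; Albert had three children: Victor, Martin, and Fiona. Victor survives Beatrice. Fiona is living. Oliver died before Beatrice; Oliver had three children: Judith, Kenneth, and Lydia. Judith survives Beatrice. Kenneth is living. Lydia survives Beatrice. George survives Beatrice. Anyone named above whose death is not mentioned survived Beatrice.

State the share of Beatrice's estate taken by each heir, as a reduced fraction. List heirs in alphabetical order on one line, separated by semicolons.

There is no surviving spouse, so the entire estate passes to Beatrice's descendants per stirpes.
The estate is divided into 5 equal shares of 1/5 among Samuel, Albert, Tessa, Oliver, George.
Samuel predeceased; the 1/5 allotted to Samuel's branch passes to Samuel's issue by representation.
Prudence is the sole taker at this level and receives the full 1/5.
Albert predeceased; the 1/5 allotted to Albert's branch passes to Albert's issue by representation.
The 1/5 is divided into 3 equal shares of 1/15 among Victor, Martin, Fiona.
Victor is living and takes 1/15.
Martin is living and takes 1/15.
Fiona is living and takes 1/15.
Tessa is living and takes 1/5.
Oliver predeceased; the 1/5 allotted to Oliver's branch passes to Oliver's issue by representation.
The 1/5 is divided into 3 equal shares of 1/15 among Judith, Kenneth, Lydia.
Judith is living and takes 1/15.
Kenneth is living and takes 1/15.
Lydia is living and takes 1/15.
George is living and takes 1/5.

Fiona 1/15; George 1/5; Judith 1/15; Kenneth 1/15; Lydia 1/15; Martin 1/15; Prudence 1/5; Tessa 1/5; Victor 1/15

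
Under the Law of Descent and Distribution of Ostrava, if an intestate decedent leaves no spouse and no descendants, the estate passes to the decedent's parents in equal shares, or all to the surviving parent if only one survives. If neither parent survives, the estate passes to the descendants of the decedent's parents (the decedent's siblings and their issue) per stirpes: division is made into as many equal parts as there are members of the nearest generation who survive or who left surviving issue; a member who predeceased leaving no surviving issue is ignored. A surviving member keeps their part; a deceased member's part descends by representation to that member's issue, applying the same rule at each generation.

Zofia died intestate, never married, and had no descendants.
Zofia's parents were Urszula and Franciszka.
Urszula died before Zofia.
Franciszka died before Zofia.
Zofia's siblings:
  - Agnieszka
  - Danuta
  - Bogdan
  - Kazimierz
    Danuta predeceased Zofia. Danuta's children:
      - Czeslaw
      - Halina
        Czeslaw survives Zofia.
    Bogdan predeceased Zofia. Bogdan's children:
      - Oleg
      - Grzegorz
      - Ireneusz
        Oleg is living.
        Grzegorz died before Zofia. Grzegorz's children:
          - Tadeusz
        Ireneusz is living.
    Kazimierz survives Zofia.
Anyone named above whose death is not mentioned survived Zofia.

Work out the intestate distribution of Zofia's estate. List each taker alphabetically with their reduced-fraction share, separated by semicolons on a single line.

Agnieszka 1/4; Czeslaw 1/8; Halina 1/8; Ireneusz 1/12; Kazimierz 1/4; Oleg 1/12; Tadeusz 1/12

Neither parent survives and there are no descendants, so the estate passes to Zofia's siblings and their issue per stirpes.
The estate is divided into 4 equal shares of 1/4 among Agnieszka, Danuta, Bogdan, Kazimierz.
Agnieszka is living and takes 1/4.
Danuta predeceased; the 1/4 allotted to Danuta's branch passes to Danuta's issue by representation.
The 1/4 is divided into 2 equal shares of 1/8 among Czeslaw, Halina.
Czeslaw is living and takes 1/8.
Halina is living and takes 1/8.
Bogdan predeceased; the 1/4 allotted to Bogdan's branch passes to Bogdan's issue by representation.
The 1/4 is divided into 3 equal shares of 1/12 among Oleg, Grzegorz, Ireneusz.
Oleg is living and takes 1/12.
Grzegorz predeceased; the 1/12 allotted to Grzegorz's branch passes to Grzegorz's issue by representation.
Tadeusz is the sole taker at this level and receives the full 1/12.
Ireneusz is living and takes 1/12.
Kazimierz is living and takes 1/4.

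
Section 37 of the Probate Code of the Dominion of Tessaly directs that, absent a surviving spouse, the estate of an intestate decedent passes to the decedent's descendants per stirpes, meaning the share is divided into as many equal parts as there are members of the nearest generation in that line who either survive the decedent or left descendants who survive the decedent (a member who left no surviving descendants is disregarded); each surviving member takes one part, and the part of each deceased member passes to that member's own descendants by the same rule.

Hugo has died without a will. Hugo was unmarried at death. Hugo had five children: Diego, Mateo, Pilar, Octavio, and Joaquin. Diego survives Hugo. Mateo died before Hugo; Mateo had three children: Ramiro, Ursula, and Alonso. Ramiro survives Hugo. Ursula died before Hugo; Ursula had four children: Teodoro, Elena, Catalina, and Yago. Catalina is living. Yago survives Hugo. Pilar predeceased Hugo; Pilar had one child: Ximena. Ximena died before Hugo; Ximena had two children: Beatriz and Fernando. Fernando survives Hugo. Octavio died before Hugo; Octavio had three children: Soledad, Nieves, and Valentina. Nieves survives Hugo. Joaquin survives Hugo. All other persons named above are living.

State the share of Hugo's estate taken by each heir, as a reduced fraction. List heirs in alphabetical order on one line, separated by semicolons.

There is no surviving spouse, so the entire estate passes to Hugo's descendants per stirpes.
The estate is divided into 5 equal shares of 1/5 among Diego, Mateo, Pilar, Octavio, Joaquin.
Diego is living and takes 1/5.
Mateo predeceased; the 1/5 allotted to Mateo's branch passes to Mateo's issue by representation.
The 1/5 is divided into 3 equal shares of 1/15 among Ramiro, Ursula, Alonso.
Ramiro is living and takes 1/15.
Ursula predeceased; the 1/15 allotted to Ursula's branch passes to Ursula's issue by representation.
The 1/15 is divided into 4 equal shares of 1/60 among Teodoro, Elena, Catalina, Yago.
Teodoro is living and takes 1/60.
Elena is living and takes 1/60.
Catalina is living and takes 1/60.
Yago is living and takes 1/60.
Alonso is living and takes 1/15.
Pilar predeceased; the 1/5 allotted to Pilar's branch passes to Pilar's issue by representation.
Ximena's line is the sole branch at this level, so the full 1/5 passes to Ximena's issue by representation.
The 1/5 is divided into 2 equal shares of 1/10 among Beatriz, Fernando.
Beatriz is living and takes 1/10.
Fernando is living and takes 1/10.
Octavio predeceased; the 1/5 allotted to Octavio's branch passes to Octavio's issue by representation.
The 1/5 is divided into 3 equal shares of 1/15 among Soledad, Nieves, Valentina.
Soledad is living and takes 1/15.
Nieves is living and takes 1/15.
Valentina is living and takes 1/15.
Joaquin is living and takes 1/5.

Alonso 1/15; Beatriz 1/10; Catalina 1/60; Diego 1/5; Elena 1/60; Fernando 1/10; Joaquin 1/5; Nieves 1/15; Ramiro 1/15; Soledad 1/15; Teodoro 1/60; Valentina 1/15; Yago 1/60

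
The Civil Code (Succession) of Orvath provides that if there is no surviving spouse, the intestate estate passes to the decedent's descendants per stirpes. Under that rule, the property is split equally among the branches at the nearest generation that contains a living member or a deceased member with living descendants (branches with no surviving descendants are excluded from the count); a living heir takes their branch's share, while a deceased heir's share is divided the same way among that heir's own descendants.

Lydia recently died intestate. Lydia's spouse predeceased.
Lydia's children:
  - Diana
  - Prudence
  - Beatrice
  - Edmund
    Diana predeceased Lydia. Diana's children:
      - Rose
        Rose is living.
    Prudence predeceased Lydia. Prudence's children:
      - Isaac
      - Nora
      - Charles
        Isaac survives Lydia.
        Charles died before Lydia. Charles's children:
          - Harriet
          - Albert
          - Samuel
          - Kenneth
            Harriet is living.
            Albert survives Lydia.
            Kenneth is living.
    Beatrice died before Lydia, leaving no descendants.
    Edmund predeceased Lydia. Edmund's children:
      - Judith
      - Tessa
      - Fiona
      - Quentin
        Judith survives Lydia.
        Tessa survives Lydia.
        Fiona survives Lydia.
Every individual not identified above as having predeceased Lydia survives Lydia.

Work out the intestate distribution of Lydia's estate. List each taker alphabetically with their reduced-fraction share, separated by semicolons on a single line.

There is no surviving spouse, so the entire estate passes to Lydia's descendants per stirpes.
Beatrice left no surviving issue, so that branch lapses and is disregarded.
The estate is divided into 3 equal shares of 1/3 among Diana, Prudence, Edmund.
Diana predeceased; the 1/3 allotted to Diana's branch passes to Diana's issue by representation.
Rose is the sole taker at this level and receives the full 1/3.
Prudence predeceased; the 1/3 allotted to Prudence's branch passes to Prudence's issue by representation.
The 1/3 is divided into 3 equal shares of 1/9 among Isaac, Nora, Charles.
Isaac is living and takes 1/9.
Nora is living and takes 1/9.
Charles predeceased; the 1/9 allotted to Charles's branch passes to Charles's issue by representation.
The 1/9 is divided into 4 equal shares of 1/36 among Harriet, Albert, Samuel, Kenneth.
Harriet is living and takes 1/36.
Albert is living and takes 1/36.
Samuel is living and takes 1/36.
Kenneth is living and takes 1/36.
Edmund predeceased; the 1/3 allotted to Edmund's branch passes to Edmund's issue by representation.
The 1/3 is divided into 4 equal shares of 1/12 among Judith, Tessa, Fiona, Quentin.
Judith is living and takes 1/12.
Tessa is living and takes 1/12.
Fiona is living and takes 1/12.
Quentin is living and takes 1/12.

Albert 1/36; Fiona 1/12; Harriet 1/36; Isaac 1/9; Judith 1/12; Kenneth 1/36; Nora 1/9; Quentin 1/12; Rose 1/3; Samuel 1/36; Tessa 1/12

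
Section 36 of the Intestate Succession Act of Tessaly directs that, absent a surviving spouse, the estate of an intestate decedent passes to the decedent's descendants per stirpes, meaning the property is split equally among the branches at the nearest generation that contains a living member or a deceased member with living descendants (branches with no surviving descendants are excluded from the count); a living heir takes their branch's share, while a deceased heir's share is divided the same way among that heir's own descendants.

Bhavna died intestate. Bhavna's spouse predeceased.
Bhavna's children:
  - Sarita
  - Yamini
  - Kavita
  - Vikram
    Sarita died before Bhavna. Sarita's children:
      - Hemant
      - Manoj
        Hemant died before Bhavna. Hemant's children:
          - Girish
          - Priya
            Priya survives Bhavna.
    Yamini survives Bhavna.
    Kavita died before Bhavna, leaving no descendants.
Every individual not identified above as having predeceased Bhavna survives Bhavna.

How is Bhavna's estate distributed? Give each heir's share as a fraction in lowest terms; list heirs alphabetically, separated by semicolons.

There is no surviving spouse, so the entire estate passes to Bhavna's descendants per stirpes.
Kavita left no surviving issue, so that branch lapses and is disregarded.
The estate is divided into 3 equal shares of 1/3 among Sarita, Yamini, Vikram.
Sarita predeceased; the 1/3 allotted to Sarita's branch passes to Sarita's issue by representation.
The 1/3 is divided into 2 equal shares of 1/6 among Hemant, Manoj.
Hemant predeceased; the 1/6 allotted to Hemant's branch passes to Hemant's issue by representation.
The 1/6 is divided into 2 equal shares of 1/12 among Girish, Priya.
Girish is living and takes 1/12.
Priya is living and takes 1/12.
Manoj is living and takes 1/6.
Yamini is living and takes 1/3.
Vikram is living and takes 1/3.

Girish 1/12; Manoj 1/6; Priya 1/12; Vikram 1/3; Yamini 1/3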